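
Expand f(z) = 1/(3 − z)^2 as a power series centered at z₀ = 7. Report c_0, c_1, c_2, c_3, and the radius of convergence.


Let w = z − z₀, so z = z₀ + w.
Then 3 − z = 3 − (z₀ + w) = (3 − z₀) − w = -4 − w.
f(z) = 1/(-4 − w)^2 = (1/(-4)^2) · (1 − w/(-4))^{−2}.
By the binomial series (1−u)^{−2} = Σ_{n≥0} C(n+1, 1) u^n for |u|<1, with u = w/(-4):
  c_n = C(n+1, 1) / (-4)^(n+2).
  c_0 = 1/(-4)^2 = 1/16.
  c_1 = 2/(-4)^3 = -1/32.
  c_2 = 3/(-4)^4 = 3/256.
  c_3 = 4/(-4)^5 = -1/256.
The series is valid for |w/d| < 1, i.e. |z − z₀| < |d|.
Radius of convergence: R = |3 − z₀| = |-4| = 4 (distance from z₀ to the singularity z = 3).

c_0 = 1/16, c_1 = -1/32, c_2 = 3/256, c_3 = -1/256; R = 4.


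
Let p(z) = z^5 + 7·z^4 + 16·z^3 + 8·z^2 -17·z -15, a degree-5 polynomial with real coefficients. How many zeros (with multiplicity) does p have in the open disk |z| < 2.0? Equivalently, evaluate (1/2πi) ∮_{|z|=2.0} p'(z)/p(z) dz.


The zeros of p are: -1, 1, -3, (-2 + 1i), (-2 - 1i).
Their magnitudes are: 1, 1, 3, 2.236, 2.236.
Zeros with |z| < R = 2.0: -1, 1.
Count = 2.
By the argument principle, (1/2πi) ∮_{|z|=R} p'(z)/p(z) dz equals exactly this count.

Number of zeros inside |z| < 2.0: 2.


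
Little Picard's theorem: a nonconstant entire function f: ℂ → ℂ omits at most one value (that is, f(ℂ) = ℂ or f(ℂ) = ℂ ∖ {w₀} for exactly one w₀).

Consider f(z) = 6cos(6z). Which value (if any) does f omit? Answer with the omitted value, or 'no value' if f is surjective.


Little Picard bounds the complement of f(ℂ) to at most one point.
cos is entire and surjective onto ℂ: for every w ∈ ℂ, cos(ζ) = w has a solution ζ ∈ ℂ (e.g., via the complex inverse arccos). With ζ = 6z this gives z = ζ/(6). Then 6·cos(6z) takes every value in 6·ℂ = ℂ, and adding 0 is a bijection of ℂ. So f is surjective and omits no value. (Note: only on the real line is cos bounded by [−1, 1].)

Omitted value: no value.


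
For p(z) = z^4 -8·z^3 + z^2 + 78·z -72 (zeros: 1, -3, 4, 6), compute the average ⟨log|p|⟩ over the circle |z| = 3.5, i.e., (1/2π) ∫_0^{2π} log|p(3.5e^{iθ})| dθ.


Zeros: -3, 1, 4, 6; r = 3.5.
Inside |z| < r: -3, 1. Outside (|z| ≥ r): 4, 6.
p(0) = -72, so log|p(0)| = log(72) = 4.2767.
Apply Jensen: I(r) = log|p(0)| + Σ_k log(r/|z_k|), summed over zeros inside |z| < r.
  log(r/|z_k|) for z_k = 1: log(3.5/1) = 1.2528
  log(r/|z_k|) for z_k = -3: log(3.5/3) = 0.1542
  Outside zeros (4, 6) contribute nothing to the Jensen sum.
Sum over inside zeros: 1.4069.
I(r) = log|p(0)| + (inside sum) = 4.2767 + 1.4069 = 5.6836.
Note: since some zeros are outside |z| ≤ r, the simplified n·log(r) form does NOT apply — only the inside zeros contribute.

I(r) ≈ 5.6836.


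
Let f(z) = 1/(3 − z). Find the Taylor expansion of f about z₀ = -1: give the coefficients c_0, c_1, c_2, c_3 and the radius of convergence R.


Let w = z − z₀, so z = z₀ + w.
Then 3 − z = 3 − (z₀ + w) = (3 − z₀) − w = 4 − w.
f(z) = 1/(4 − w) = (1/(4)) · 1/(1 − w/(4)) = Σ_{n≥0} w^n / (4)^(n+1).
So c_n = 1/(4)^(n+1):
  c_0 = 1/(4)^1 = 1/4.
  c_1 = 1/(4)^2 = 1/16.
  c_2 = 1/(4)^3 = 1/64.
  c_3 = 1/(4)^4 = 1/256.
The series is valid for |w/d| < 1, i.e. |z − z₀| < |d|.
Radius of convergence: R = |3 − z₀| = |4| = 4 (distance from z₀ to the singularity z = 3).

c_0 = 1/4, c_1 = 1/16, c_2 = 1/64, c_3 = 1/256; R = 4.


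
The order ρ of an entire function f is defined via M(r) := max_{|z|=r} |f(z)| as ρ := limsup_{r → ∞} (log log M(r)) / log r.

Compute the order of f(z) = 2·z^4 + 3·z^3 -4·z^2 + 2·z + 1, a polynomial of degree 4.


|f(z)| ≤ Σ|c_k|·r^k = O(r^4) as r → ∞. Polynomial growth is O(e^{r^ε}) for every ε > 0 (since r^4/e^{r^ε} → 0), so ρ ≤ ε for all ε > 0, i.e. ρ = 0. Every nonconstant polynomial has order 0.
Therefore ρ = 0.

Order ρ = 0.


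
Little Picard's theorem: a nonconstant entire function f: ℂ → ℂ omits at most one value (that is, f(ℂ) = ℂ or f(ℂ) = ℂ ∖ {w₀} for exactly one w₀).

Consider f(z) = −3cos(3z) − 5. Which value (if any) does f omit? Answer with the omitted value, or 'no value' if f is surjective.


Little Picard bounds the complement of f(ℂ) to at most one point.
cos is entire and surjective onto ℂ: for every w ∈ ℂ, cos(ζ) = w has a solution ζ ∈ ℂ (e.g., via the complex inverse arccos). With ζ = 3z this gives z = ζ/(3). Then -3·cos(3z) takes every value in -3·ℂ = ℂ, and adding -5 is a bijection of ℂ. So f is surjective and omits no value. (Note: only on the real line is cos bounded by [−1, 1].)

Omitted value: no value.


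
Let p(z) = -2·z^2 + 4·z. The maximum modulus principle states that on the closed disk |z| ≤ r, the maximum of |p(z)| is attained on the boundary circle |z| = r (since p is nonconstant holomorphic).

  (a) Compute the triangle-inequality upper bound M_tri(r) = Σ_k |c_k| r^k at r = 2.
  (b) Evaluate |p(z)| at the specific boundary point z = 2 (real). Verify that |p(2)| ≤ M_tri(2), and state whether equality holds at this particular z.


Coefficients: c_0 = 0, c_1 = 4, c_2 = -2. Radius r = 2.
Part (a). Triangle bound: M_tri(r) = Σ_k |c_k| r^k
  = |0|·2^0 + |4|·2^1 + |-2|·2^2
  = 0 + 8 + 8 = 16.
This bounds M(r) := max_{|z|=r} |p(z)| from above; equality holds iff all terms c_k z^k can be made to align in phase at a single z on |z|=r.
Part (b). At z = 2 (real, on the circle |z| = r):
  p(2) = (0)·2^0 + (4)·2^1 + (-2)·2^2 = 0.
  |p(2)| = 0.
Check: |p(2)| = 0 ≤ 16 = M_tri(2). ✓ Equality does not hold at z = 2 (the coefficients have mixed signs, so the terms do not all align in phase there).

M_tri(2) = 16; |p(2)| = 0; equality at z=2: no.


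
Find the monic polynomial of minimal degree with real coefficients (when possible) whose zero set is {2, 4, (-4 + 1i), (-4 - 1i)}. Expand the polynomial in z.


The polynomial is p(z) = ∏_{α ∈ S} (z − α), where S = {2, 4, (-4 + 1i), (-4 - 1i)}.
Expanding the product yields: p(z) = z^4 + 2·z^3 -23·z^2 -38·z + 136.
Note conjugate pairs combine to real quadratics: (z − (-4+1i))(z − (-4−1i)) = z² + 8z + 17.
The resulting polynomial has degree 4 and real coefficients as required.

p(z) = z^4 + 2·z^3 -23·z^2 -38·z + 136.


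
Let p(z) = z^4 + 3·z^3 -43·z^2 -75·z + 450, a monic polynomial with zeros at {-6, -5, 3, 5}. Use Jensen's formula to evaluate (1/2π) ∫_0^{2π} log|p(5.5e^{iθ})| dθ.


Zeros: -6, -5, 3, 5; r = 5.5.
Inside |z| < r: -5, 3, 5. Outside (|z| ≥ r): -6.
p(0) = 450, so log|p(0)| = log(450) = 6.1092.
Apply Jensen: I(r) = log|p(0)| + Σ_k log(r/|z_k|), summed over zeros inside |z| < r.
  log(r/|z_k|) for z_k = -5: log(5.5/5) = 0.0953
  log(r/|z_k|) for z_k = 3: log(5.5/3) = 0.6061
  log(r/|z_k|) for z_k = 5: log(5.5/5) = 0.0953
  Outside zeros (-6) contribute nothing to the Jensen sum.
Sum over inside zeros: 0.7968.
I(r) = log|p(0)| + (inside sum) = 6.1092 + 0.7968 = 6.9060.
Note: since some zeros are outside |z| ≤ r, the simplified n·log(r) form does NOT apply — only the inside zeros contribute.

I(r) ≈ 6.9060.


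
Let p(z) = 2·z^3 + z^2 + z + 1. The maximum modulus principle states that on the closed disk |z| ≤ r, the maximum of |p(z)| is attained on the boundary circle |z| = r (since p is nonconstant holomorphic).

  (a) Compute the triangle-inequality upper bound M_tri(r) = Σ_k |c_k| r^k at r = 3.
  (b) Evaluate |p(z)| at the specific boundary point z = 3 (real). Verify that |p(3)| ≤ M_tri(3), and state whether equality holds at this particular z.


Coefficients: c_0 = 1, c_1 = 1, c_2 = 1, c_3 = 2. Radius r = 3.
Part (a). Triangle bound: M_tri(r) = Σ_k |c_k| r^k
  = |1|·3^0 + |1|·3^1 + |1|·3^2 + |2|·3^3
  = 1 + 3 + 9 + 54 = 67.
This bounds M(r) := max_{|z|=r} |p(z)| from above; equality holds iff all terms c_k z^k can be made to align in phase at a single z on |z|=r.
Part (b). At z = 3 (real, on the circle |z| = r):
  p(3) = (1)·3^0 + (1)·3^1 + (1)·3^2 + (2)·3^3 = 67.
  |p(3)| = 67.
Since all nonzero coefficients share the same sign, |p(3)| = 67 = M_tri(3); the triangle bound is attained at z = 3, so in fact M(r) = 67.

M_tri(3) = 67; |p(3)| = 67; equality at z=3: yes.


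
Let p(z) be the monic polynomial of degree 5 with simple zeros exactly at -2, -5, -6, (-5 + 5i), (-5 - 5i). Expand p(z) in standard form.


The polynomial is p(z) = ∏_{α ∈ S} (z − α), where S = {-2, -5, -6, (-5 + 5i), (-5 - 5i)}.
Expanding the product yields: p(z) = z^5 + 23·z^4 + 232·z^3 + 1230·z^2 + 3200·z + 3000.
Note conjugate pairs combine to real quadratics: (z − (-5+5i))(z − (-5−5i)) = z² + 10z + 50.
The resulting polynomial has degree 5 and real coefficients as required.

p(z) = z^5 + 23·z^4 + 232·z^3 + 1230·z^2 + 3200·z + 3000.


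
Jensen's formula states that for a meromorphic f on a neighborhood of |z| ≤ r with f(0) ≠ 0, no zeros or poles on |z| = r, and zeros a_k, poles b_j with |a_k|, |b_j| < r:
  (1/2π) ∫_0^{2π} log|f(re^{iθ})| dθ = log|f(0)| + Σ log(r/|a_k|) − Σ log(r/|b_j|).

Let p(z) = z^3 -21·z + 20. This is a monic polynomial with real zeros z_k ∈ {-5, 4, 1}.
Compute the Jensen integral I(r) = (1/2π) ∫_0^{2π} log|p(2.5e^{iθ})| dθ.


Zeros: -5, 1, 4; r = 2.5.
Inside |z| < r: 1. Outside (|z| ≥ r): -5, 4.
p(0) = 20, so log|p(0)| = log(20) = 2.9957.
Apply Jensen: I(r) = log|p(0)| + Σ_k log(r/|z_k|), summed over zeros inside |z| < r.
  log(r/|z_k|) for z_k = 1: log(2.5/1) = 0.9163
  Outside zeros (-5, 4) contribute nothing to the Jensen sum.
Sum over inside zeros: 0.9163.
I(r) = log|p(0)| + (inside sum) = 2.9957 + 0.9163 = 3.9120.
Note: since some zeros are outside |z| ≤ r, the simplified n·log(r) form does NOT apply — only the inside zeros contribute.

I(r) ≈ 3.9120.


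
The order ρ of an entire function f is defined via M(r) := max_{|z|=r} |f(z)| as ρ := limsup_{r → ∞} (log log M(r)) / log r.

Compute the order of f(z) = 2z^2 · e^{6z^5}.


M(r) = max_{|z|=r} |2|·|z|^2·|e^{6z^5}| = 2·r^2 · e^{6r^5} (the factors attain their maxima compatibly on |z|=r). Then log M(r) = log 2 + 2·log r + 6r^5, dominated by the last term, so log log M(r) ~ 5·log r. The polynomial factor 2z^2 contributes only a log r term and does not affect the order. ρ = 5.
Therefore ρ = 5.

Order ρ = 5.


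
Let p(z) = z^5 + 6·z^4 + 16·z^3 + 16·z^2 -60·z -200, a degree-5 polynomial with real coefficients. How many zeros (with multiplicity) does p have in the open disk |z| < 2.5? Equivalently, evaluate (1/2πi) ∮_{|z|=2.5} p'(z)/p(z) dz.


The zeros of p are: 2, (-1 + 3i), (-1 - 3i), (-3 + 1i), (-3 - 1i).
Their magnitudes are: 2, 3.162, 3.162, 3.162, 3.162.
Zeros with |z| < R = 2.5: 2.
Count = 1.
By the argument principle, (1/2πi) ∮_{|z|=R} p'(z)/p(z) dz equals exactly this count.

Number of zeros inside |z| < 2.5: 1.


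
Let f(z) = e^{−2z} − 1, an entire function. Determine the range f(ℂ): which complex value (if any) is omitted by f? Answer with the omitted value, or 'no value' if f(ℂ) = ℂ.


Little Picard bounds the complement of f(ℂ) to at most one point.
e^{−2z} is never zero on ℂ, so 1·e^{−2z} takes every value in ℂ ∖ {0}. Adding -1 shifts the range to ℂ ∖ {-1}. Thus f omits exactly the value -1.

Omitted value: -1.


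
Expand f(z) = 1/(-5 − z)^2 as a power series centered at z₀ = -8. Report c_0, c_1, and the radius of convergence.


Let w = z − z₀, so z = z₀ + w.
Then -5 − z = -5 − (z₀ + w) = (-5 − z₀) − w = 3 − w.
f(z) = 1/(3 − w)^2 = (1/(3)^2) · (1 − w/(3))^{−2}.
By the binomial series (1−u)^{−2} = Σ_{n≥0} C(n+1, 1) u^n for |u|<1, with u = w/(3):
  c_n = C(n+1, 1) / (3)^(n+2).
  c_0 = 1/(3)^2 = 1/9.
  c_1 = 2/(3)^3 = 2/27.
The series is valid for |w/d| < 1, i.e. |z − z₀| < |d|.
Radius of convergence: R = |-5 − z₀| = |3| = 3 (distance from z₀ to the singularity z = -5).

c_0 = 1/9, c_1 = 2/27; R = 3.


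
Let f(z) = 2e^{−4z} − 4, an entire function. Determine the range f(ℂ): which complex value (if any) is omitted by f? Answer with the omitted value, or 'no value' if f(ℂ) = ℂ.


Little Picard bounds the complement of f(ℂ) to at most one point.
e^{−4z} is never zero on ℂ, so 2·e^{−4z} takes every value in ℂ ∖ {0}. Adding -4 shifts the range to ℂ ∖ {-4}. Thus f omits exactly the value -4.

Omitted value: -4.


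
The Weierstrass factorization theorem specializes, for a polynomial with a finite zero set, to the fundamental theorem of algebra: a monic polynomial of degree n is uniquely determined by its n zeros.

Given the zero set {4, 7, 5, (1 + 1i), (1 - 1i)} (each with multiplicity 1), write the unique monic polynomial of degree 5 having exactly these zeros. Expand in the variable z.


The polynomial is p(z) = ∏_{α ∈ S} (z − α), where S = {4, 7, 5, (1 + 1i), (1 - 1i)}.
Expanding the product yields: p(z) = z^5 -18·z^4 + 117·z^3 -338·z^2 + 446·z -280.
Note conjugate pairs combine to real quadratics: (z − (1+1i))(z − (1−1i)) = z² − 2z + 2.
The resulting polynomial has degree 5 and real coefficients as required.

p(z) = z^5 -18·z^4 + 117·z^3 -338·z^2 + 446·z -280.


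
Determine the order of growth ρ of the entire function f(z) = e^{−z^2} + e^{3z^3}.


Each summand is entire of order 2 and 3 respectively (as in the single-exponential case). The order of a sum is at most the max of the orders, so ρ ≤ 3. For the lower bound: on |z|=r choose arg z so that 3z^3 is real positive; then |e^{3z^3}| = e^{3r^3} while |e^{-1z^2}| ≤ e^{1r^2} = o(e^{3r^3}). So |f| ≥ e^{3r^3}(1 − o(1)) and ρ ≥ 3. Hence ρ = max(2, 3) = 3.
Therefore ρ = 3.

Order ρ = 3.


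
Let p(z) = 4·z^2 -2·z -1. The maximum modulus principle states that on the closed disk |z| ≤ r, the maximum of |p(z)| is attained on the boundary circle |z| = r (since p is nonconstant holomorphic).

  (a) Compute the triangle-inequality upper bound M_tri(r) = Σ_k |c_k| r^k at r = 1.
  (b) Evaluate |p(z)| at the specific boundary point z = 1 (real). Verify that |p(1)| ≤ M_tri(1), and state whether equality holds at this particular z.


Coefficients: c_0 = -1, c_1 = -2, c_2 = 4. Radius r = 1.
Part (a). Triangle bound: M_tri(r) = Σ_k |c_k| r^k
  = |-1|·1^0 + |-2|·1^1 + |4|·1^2
  = 1 + 2 + 4 = 7.
This bounds M(r) := max_{|z|=r} |p(z)| from above; equality holds iff all terms c_k z^k can be made to align in phase at a single z on |z|=r.
Part (b). At z = 1 (real, on the circle |z| = r):
  p(1) = (-1)·1^0 + (-2)·1^1 + (4)·1^2 = 1.
  |p(1)| = 1.
Check: |p(1)| = 1 ≤ 7 = M_tri(1). ✓ Equality does not hold at z = 1 (the coefficients have mixed signs, so the terms do not all align in phase there).

M_tri(1) = 7; |p(1)| = 1; equality at z=1: no.


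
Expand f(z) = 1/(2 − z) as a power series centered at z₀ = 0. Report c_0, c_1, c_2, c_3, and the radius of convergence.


Let w = z − z₀, so z = z₀ + w.
Then 2 − z = 2 − (z₀ + w) = (2 − z₀) − w = 2 − w.
f(z) = 1/(2 − w) = (1/(2)) · 1/(1 − w/(2)) = Σ_{n≥0} w^n / (2)^(n+1).
So c_n = 1/(2)^(n+1):
  c_0 = 1/(2)^1 = 1/2.
  c_1 = 1/(2)^2 = 1/4.
  c_2 = 1/(2)^3 = 1/8.
  c_3 = 1/(2)^4 = 1/16.
The series is valid for |w/d| < 1, i.e. |z − z₀| < |d|.
Radius of convergence: R = |2 − z₀| = |2| = 2 (distance from z₀ to the singularity z = 2).

c_0 = 1/2, c_1 = 1/4, c_2 = 1/8, c_3 = 1/16; R = 2.


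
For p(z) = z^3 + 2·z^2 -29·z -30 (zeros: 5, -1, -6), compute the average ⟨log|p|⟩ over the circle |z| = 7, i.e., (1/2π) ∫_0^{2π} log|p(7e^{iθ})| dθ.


Zeros: -6, -1, 5; r = 7.
Inside |z| < r: -6, -1, 5. Outside (|z| ≥ r): ∅.
p(0) = -30, so log|p(0)| = log(30) = 3.4012.
Apply Jensen: I(r) = log|p(0)| + Σ_k log(r/|z_k|), summed over zeros inside |z| < r.
  log(r/|z_k|) for z_k = 5: log(7/5) = 0.3365
  log(r/|z_k|) for z_k = -1: log(7/1) = 1.9459
  log(r/|z_k|) for z_k = -6: log(7/6) = 0.1542
Sum over inside zeros: 2.4365.
I(r) = log|p(0)| + (inside sum) = 3.4012 + 2.4365 = 5.8377.
Closed form (all zeros inside, monic): I(r) = n·log(r) = 3·log(7) = 5.8377. ✓

I(r) ≈ 5.8377.


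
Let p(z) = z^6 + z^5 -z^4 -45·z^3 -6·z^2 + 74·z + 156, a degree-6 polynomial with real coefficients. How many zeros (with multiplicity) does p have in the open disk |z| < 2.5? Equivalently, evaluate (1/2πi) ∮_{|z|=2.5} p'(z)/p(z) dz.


The zeros of p are: (-1 + 1i), (-1 - 1i), 2, (-2 + 3i), (-2 - 3i), 3.
Their magnitudes are: 1.414, 1.414, 2, 3.606, 3.606, 3.
Zeros with |z| < R = 2.5: (-1 + 1i), (-1 - 1i), 2.
Count = 3.
By the argument principle, (1/2πi) ∮_{|z|=R} p'(z)/p(z) dz equals exactly this count.

Number of zeros inside |z| < 2.5: 3.


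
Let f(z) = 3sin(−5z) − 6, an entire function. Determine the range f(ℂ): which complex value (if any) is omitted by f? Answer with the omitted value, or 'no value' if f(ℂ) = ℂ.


Little Picard bounds the complement of f(ℂ) to at most one point.
sin is entire and surjective onto ℂ: for every w ∈ ℂ, sin(ζ) = w has a solution ζ ∈ ℂ (e.g., via the complex inverse arcsin). With ζ = −5z this gives z = ζ/(-5). Then 3·sin(−5z) takes every value in 3·ℂ = ℂ, and adding -6 is a bijection of ℂ. So f is surjective and omits no value. (Note: only on the real line is sin bounded by [−1, 1].)

Omitted value: no value.


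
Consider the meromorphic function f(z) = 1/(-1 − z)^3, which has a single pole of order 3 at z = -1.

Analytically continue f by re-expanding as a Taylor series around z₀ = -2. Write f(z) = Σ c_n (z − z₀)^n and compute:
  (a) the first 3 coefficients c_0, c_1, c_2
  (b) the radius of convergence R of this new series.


Let w = z − z₀, so z = z₀ + w.
Then -1 − z = -1 − (z₀ + w) = (-1 − z₀) − w = 1 − w.
f(z) = 1/(1 − w)^3 = (1/(1)^3) · (1 − w/(1))^{−3}.
By the binomial series (1−u)^{−3} = Σ_{n≥0} C(n+2, 2) u^n for |u|<1, with u = w/(1):
  c_n = C(n+2, 2) / (1)^(n+3).
  c_0 = 1/(1)^3 = 1.
  c_1 = 3/(1)^4 = 3.
  c_2 = 6/(1)^5 = 6.
The series is valid for |w/d| < 1, i.e. |z − z₀| < |d|.
Radius of convergence: R = |-1 − z₀| = |1| = 1 (distance from z₀ to the singularity z = -1).

c_0 = 1, c_1 = 3, c_2 = 6; R = 1.


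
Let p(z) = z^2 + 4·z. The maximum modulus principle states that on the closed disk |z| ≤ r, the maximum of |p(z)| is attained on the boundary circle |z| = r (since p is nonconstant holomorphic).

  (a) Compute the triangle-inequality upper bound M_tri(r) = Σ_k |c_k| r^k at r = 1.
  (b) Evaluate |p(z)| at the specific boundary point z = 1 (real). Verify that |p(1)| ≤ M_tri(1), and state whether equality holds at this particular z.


Coefficients: c_0 = 0, c_1 = 4, c_2 = 1. Radius r = 1.
Part (a). Triangle bound: M_tri(r) = Σ_k |c_k| r^k
  = |0|·1^0 + |4|·1^1 + |1|·1^2
  = 0 + 4 + 1 = 5.
This bounds M(r) := max_{|z|=r} |p(z)| from above; equality holds iff all terms c_k z^k can be made to align in phase at a single z on |z|=r.
Part (b). At z = 1 (real, on the circle |z| = r):
  p(1) = (0)·1^0 + (4)·1^1 + (1)·1^2 = 5.
  |p(1)| = 5.
Since all nonzero coefficients share the same sign, |p(1)| = 5 = M_tri(1); the triangle bound is attained at z = 1, so in fact M(r) = 5.

M_tri(1) = 5; |p(1)| = 5; equality at z=1: yes.


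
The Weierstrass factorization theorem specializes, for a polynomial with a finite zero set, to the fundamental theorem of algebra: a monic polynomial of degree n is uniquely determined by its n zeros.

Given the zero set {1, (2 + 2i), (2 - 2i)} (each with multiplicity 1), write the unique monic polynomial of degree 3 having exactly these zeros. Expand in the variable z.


The polynomial is p(z) = ∏_{α ∈ S} (z − α), where S = {1, (2 + 2i), (2 - 2i)}.
Expanding the product yields: p(z) = z^3 -5·z^2 + 12·z -8.
Note conjugate pairs combine to real quadratics: (z − (2+2i))(z − (2−2i)) = z² − 4z + 8.
The resulting polynomial has degree 3 and real coefficients as required.

p(z) = z^3 -5·z^2 + 12·z -8.


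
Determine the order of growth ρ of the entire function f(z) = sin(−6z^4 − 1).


Write sin(w) = (e^{iw} ± e^{−iw})/(2 or 2i), so |sin(w)| ≤ e^{|w|}. With w = −6z^4 − 1, |w| ≤ 6r^4 + 1 on |z|=r, giving M(r) ≤ e^{6r^4 + 1} and ρ ≤ 4. For the lower bound, choose z on |z|=r with -6z^4 purely imaginary of modulus 6r^4; then |sin(−6z^4 − 1)| grows like e^{6r^4}/2, so ρ ≥ 4. Hence ρ = 4.
Therefore ρ = 4.

Order ρ = 4.


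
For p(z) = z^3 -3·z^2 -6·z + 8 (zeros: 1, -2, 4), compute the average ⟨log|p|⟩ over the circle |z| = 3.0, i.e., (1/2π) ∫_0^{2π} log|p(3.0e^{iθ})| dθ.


Zeros: -2, 1, 4; r = 3.0.
Inside |z| < r: -2, 1. Outside (|z| ≥ r): 4.
p(0) = 8, so log|p(0)| = log(8) = 2.0794.
Apply Jensen: I(r) = log|p(0)| + Σ_k log(r/|z_k|), summed over zeros inside |z| < r.
  log(r/|z_k|) for z_k = 1: log(3.0/1) = 1.0986
  log(r/|z_k|) for z_k = -2: log(3.0/2) = 0.4055
  Outside zeros (4) contribute nothing to the Jensen sum.
Sum over inside zeros: 1.5041.
I(r) = log|p(0)| + (inside sum) = 2.0794 + 1.5041 = 3.5835.
Note: since some zeros are outside |z| ≤ r, the simplified n·log(r) form does NOT apply — only the inside zeros contribute.

I(r) ≈ 3.5835.


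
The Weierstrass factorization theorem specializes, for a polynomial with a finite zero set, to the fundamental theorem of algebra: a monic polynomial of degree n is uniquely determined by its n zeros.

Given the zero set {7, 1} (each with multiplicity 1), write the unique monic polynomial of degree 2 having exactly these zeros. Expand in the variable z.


The polynomial is p(z) = ∏_{α ∈ S} (z − α), where S = {7, 1}.
Expanding the product yields: p(z) = z^2 -8·z + 7.
The resulting polynomial has degree 2 and real coefficients as required.

p(z) = z^2 -8·z + 7.


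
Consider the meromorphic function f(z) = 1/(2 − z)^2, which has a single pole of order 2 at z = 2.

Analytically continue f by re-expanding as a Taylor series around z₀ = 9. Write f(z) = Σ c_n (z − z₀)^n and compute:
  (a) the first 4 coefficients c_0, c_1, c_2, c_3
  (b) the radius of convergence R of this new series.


Let w = z − z₀, so z = z₀ + w.
Then 2 − z = 2 − (z₀ + w) = (2 − z₀) − w = -7 − w.
f(z) = 1/(-7 − w)^2 = (1/(-7)^2) · (1 − w/(-7))^{−2}.
By the binomial series (1−u)^{−2} = Σ_{n≥0} C(n+1, 1) u^n for |u|<1, with u = w/(-7):
  c_n = C(n+1, 1) / (-7)^(n+2).
  c_0 = 1/(-7)^2 = 1/49.
  c_1 = 2/(-7)^3 = -2/343.
  c_2 = 3/(-7)^4 = 3/2401.
  c_3 = 4/(-7)^5 = -4/16807.
The series is valid for |w/d| < 1, i.e. |z − z₀| < |d|.
Radius of convergence: R = |2 − z₀| = |-7| = 7 (distance from z₀ to the singularity z = 2).

c_0 = 1/49, c_1 = -2/343, c_2 = 3/2401, c_3 = -4/16807; R = 7.


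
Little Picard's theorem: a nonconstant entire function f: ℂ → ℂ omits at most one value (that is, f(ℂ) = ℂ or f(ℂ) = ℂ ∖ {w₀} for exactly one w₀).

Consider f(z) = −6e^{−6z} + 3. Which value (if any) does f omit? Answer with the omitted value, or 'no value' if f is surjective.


Little Picard bounds the complement of f(ℂ) to at most one point.
e^{−6z} is never zero on ℂ, so -6·e^{−6z} takes every value in ℂ ∖ {0}. Adding 3 shifts the range to ℂ ∖ {3}. Thus f omits exactly the value 3.

Omitted value: 3.


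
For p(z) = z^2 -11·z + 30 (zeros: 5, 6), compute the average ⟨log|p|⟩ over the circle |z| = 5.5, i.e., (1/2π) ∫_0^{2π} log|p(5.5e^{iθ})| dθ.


Zeros: 5, 6; r = 5.5.
Inside |z| < r: 5. Outside (|z| ≥ r): 6.
p(0) = 30, so log|p(0)| = log(30) = 3.4012.
Apply Jensen: I(r) = log|p(0)| + Σ_k log(r/|z_k|), summed over zeros inside |z| < r.
  log(r/|z_k|) for z_k = 5: log(5.5/5) = 0.0953
  Outside zeros (6) contribute nothing to the Jensen sum.
Sum over inside zeros: 0.0953.
I(r) = log|p(0)| + (inside sum) = 3.4012 + 0.0953 = 3.4965.
Note: since some zeros are outside |z| ≤ r, the simplified n·log(r) form does NOT apply — only the inside zeros contribute.

I(r) ≈ 3.4965.


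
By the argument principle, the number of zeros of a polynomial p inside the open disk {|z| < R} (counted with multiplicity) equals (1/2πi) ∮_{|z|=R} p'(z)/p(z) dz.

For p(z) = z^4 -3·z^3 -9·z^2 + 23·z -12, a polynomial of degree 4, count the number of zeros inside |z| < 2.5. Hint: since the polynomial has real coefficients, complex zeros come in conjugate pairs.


The zeros of p are: 1, -3, 1, 4.
Their magnitudes are: 1, 3, 1, 4.
Zeros with |z| < R = 2.5: 1, 1.
Count = 2.
By the argument principle, (1/2πi) ∮_{|z|=R} p'(z)/p(z) dz equals exactly this count.

Number of zeros inside |z| < 2.5: 2.


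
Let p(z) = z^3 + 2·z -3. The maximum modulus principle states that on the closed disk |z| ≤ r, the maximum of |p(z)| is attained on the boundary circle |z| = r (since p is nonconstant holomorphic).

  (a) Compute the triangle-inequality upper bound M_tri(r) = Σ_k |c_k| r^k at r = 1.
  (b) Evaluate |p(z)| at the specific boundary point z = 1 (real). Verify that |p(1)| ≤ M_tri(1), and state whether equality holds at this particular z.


Coefficients: c_0 = -3, c_1 = 2, c_2 = 0, c_3 = 1. Radius r = 1.
Part (a). Triangle bound: M_tri(r) = Σ_k |c_k| r^k
  = |-3|·1^0 + |2|·1^1 + |0|·1^2 + |1|·1^3
  = 3 + 2 + 0 + 1 = 6.
This bounds M(r) := max_{|z|=r} |p(z)| from above; equality holds iff all terms c_k z^k can be made to align in phase at a single z on |z|=r.
Part (b). At z = 1 (real, on the circle |z| = r):
  p(1) = (-3)·1^0 + (2)·1^1 + (0)·1^2 + (1)·1^3 = 0.
  |p(1)| = 0.
Check: |p(1)| = 0 ≤ 6 = M_tri(1). ✓ Equality does not hold at z = 1 (the coefficients have mixed signs, so the terms do not all align in phase there).

M_tri(1) = 6; |p(1)| = 0; equality at z=1: no.


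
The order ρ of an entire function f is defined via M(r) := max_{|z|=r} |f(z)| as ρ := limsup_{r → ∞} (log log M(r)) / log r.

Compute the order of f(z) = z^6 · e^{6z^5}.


M(r) = max_{|z|=r} |1|·|z|^6·|e^{6z^5}| = 1·r^6 · e^{6r^5} (the factors attain their maxima compatibly on |z|=r). Then log M(r) = log 1 + 6·log r + 6r^5, dominated by the last term, so log log M(r) ~ 5·log r. The polynomial factor 1z^6 contributes only a log r term and does not affect the order. ρ = 5.
Therefore ρ = 5.

Order ρ = 5.


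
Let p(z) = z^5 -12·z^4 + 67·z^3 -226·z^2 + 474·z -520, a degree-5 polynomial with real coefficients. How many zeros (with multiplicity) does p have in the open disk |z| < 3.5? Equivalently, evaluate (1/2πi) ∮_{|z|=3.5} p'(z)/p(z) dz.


The zeros of p are: 4, (3 + 2i), (3 - 2i), (1 + 3i), (1 - 3i).
Their magnitudes are: 4, 3.606, 3.606, 3.162, 3.162.
Zeros with |z| < R = 3.5: (1 + 3i), (1 - 3i).
Count = 2.
By the argument principle, (1/2πi) ∮_{|z|=R} p'(z)/p(z) dz equals exactly this count.

Number of zeros inside |z| < 3.5: 2.


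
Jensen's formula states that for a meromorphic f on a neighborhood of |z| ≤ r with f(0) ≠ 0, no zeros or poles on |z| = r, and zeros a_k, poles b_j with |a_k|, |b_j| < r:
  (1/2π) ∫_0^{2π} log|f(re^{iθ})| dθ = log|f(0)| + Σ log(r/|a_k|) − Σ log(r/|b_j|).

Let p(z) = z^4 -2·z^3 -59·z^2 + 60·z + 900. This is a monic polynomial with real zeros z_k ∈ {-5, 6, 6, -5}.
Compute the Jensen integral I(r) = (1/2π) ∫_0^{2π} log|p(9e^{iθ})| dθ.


Zeros: -5, -5, 6, 6; r = 9.
Inside |z| < r: -5, -5, 6, 6. Outside (|z| ≥ r): ∅.
p(0) = 900, so log|p(0)| = log(900) = 6.8024.
Apply Jensen: I(r) = log|p(0)| + Σ_k log(r/|z_k|), summed over zeros inside |z| < r.
  log(r/|z_k|) for z_k = -5: log(9/5) = 0.5878
  log(r/|z_k|) for z_k = 6: log(9/6) = 0.4055
  log(r/|z_k|) for z_k = 6: log(9/6) = 0.4055
  log(r/|z_k|) for z_k = -5: log(9/5) = 0.5878
Sum over inside zeros: 1.9865.
I(r) = log|p(0)| + (inside sum) = 6.8024 + 1.9865 = 8.7889.
Closed form (all zeros inside, monic): I(r) = n·log(r) = 4·log(9) = 8.7889. ✓

I(r) ≈ 8.7889.


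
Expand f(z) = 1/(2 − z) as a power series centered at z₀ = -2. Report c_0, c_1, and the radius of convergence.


Let w = z − z₀, so z = z₀ + w.
Then 2 − z = 2 − (z₀ + w) = (2 − z₀) − w = 4 − w.
f(z) = 1/(4 − w) = (1/(4)) · 1/(1 − w/(4)) = Σ_{n≥0} w^n / (4)^(n+1).
So c_n = 1/(4)^(n+1):
  c_0 = 1/(4)^1 = 1/4.
  c_1 = 1/(4)^2 = 1/16.
The series is valid for |w/d| < 1, i.e. |z − z₀| < |d|.
Radius of convergence: R = |2 − z₀| = |4| = 4 (distance from z₀ to the singularity z = 2).

c_0 = 1/4, c_1 = 1/16; R = 4.


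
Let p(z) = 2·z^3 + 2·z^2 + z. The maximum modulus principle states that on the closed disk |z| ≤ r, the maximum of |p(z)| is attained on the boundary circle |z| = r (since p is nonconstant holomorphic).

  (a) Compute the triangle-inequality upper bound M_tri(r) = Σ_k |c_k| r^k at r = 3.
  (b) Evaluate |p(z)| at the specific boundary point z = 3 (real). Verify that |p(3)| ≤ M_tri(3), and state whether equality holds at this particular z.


Coefficients: c_0 = 0, c_1 = 1, c_2 = 2, c_3 = 2. Radius r = 3.
Part (a). Triangle bound: M_tri(r) = Σ_k |c_k| r^k
  = |0|·3^0 + |1|·3^1 + |2|·3^2 + |2|·3^3
  = 0 + 3 + 18 + 54 = 75.
This bounds M(r) := max_{|z|=r} |p(z)| from above; equality holds iff all terms c_k z^k can be made to align in phase at a single z on |z|=r.
Part (b). At z = 3 (real, on the circle |z| = r):
  p(3) = (0)·3^0 + (1)·3^1 + (2)·3^2 + (2)·3^3 = 75.
  |p(3)| = 75.
Since all nonzero coefficients share the same sign, |p(3)| = 75 = M_tri(3); the triangle bound is attained at z = 3, so in fact M(r) = 75.

M_tri(3) = 75; |p(3)| = 75; equality at z=3: yes.


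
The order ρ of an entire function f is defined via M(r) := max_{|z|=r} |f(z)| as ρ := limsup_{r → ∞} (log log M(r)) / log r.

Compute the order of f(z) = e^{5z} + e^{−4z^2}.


Each summand is entire of order 1 and 2 respectively (as in the single-exponential case). The order of a sum is at most the max of the orders, so ρ ≤ 2. For the lower bound: on |z|=r choose arg z so that -4z^2 is real positive; then |e^{-4z^2}| = e^{4r^2} while |e^{5z}| ≤ e^{5r^1} = o(e^{4r^2}). So |f| ≥ e^{4r^2}(1 − o(1)) and ρ ≥ 2. Hence ρ = max(1, 2) = 2.
Therefore ρ = 2.

Order ρ = 2.


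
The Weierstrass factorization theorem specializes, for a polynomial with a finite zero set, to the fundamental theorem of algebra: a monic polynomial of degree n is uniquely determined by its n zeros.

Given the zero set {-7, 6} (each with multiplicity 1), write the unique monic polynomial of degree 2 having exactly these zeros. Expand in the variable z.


The polynomial is p(z) = ∏_{α ∈ S} (z − α), where S = {-7, 6}.
Expanding the product yields: p(z) = z^2 + z -42.
The resulting polynomial has degree 2 and real coefficients as required.

p(z) = z^2 + z -42.


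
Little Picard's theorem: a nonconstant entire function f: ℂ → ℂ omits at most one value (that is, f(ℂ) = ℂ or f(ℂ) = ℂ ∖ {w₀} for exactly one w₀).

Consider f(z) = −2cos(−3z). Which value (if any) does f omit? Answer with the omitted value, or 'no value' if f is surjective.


Little Picard bounds the complement of f(ℂ) to at most one point.
cos is entire and surjective onto ℂ: for every w ∈ ℂ, cos(ζ) = w has a solution ζ ∈ ℂ (e.g., via the complex inverse arccos). With ζ = −3z this gives z = ζ/(-3). Then -2·cos(−3z) takes every value in -2·ℂ = ℂ, and adding 0 is a bijection of ℂ. So f is surjective and omits no value. (Note: only on the real line is cos bounded by [−1, 1].)

Omitted value: no value.


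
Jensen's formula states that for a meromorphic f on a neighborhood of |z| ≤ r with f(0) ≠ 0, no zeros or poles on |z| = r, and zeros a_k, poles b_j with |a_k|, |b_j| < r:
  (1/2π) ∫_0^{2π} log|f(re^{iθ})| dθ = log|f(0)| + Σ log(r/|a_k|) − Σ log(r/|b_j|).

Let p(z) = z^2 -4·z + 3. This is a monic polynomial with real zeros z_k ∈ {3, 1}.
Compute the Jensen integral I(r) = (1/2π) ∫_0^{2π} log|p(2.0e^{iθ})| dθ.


Zeros: 1, 3; r = 2.0.
Inside |z| < r: 1. Outside (|z| ≥ r): 3.
p(0) = 3, so log|p(0)| = log(3) = 1.0986.
Apply Jensen: I(r) = log|p(0)| + Σ_k log(r/|z_k|), summed over zeros inside |z| < r.
  log(r/|z_k|) for z_k = 1: log(2.0/1) = 0.6931
  Outside zeros (3) contribute nothing to the Jensen sum.
Sum over inside zeros: 0.6931.
I(r) = log|p(0)| + (inside sum) = 1.0986 + 0.6931 = 1.7918.
Note: since some zeros are outside |z| ≤ r, the simplified n·log(r) form does NOT apply — only the inside zeros contribute.

I(r) ≈ 1.7918.


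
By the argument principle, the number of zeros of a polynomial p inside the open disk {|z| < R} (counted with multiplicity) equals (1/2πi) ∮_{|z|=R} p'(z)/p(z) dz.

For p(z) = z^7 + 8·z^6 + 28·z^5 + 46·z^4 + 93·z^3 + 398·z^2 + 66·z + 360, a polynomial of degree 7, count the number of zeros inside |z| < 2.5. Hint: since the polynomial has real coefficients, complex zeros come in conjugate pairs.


The zeros of p are: (1 + 2i), (1 - 2i), -4, (0 + 1i), (0 - 1i), (-3 + 3i), (-3 - 3i).
Their magnitudes are: 2.236, 2.236, 4, 1, 1, 4.243, 4.243.
Zeros with |z| < R = 2.5: (1 + 2i), (1 - 2i), (0 + 1i), (0 - 1i).
Count = 4.
By the argument principle, (1/2πi) ∮_{|z|=R} p'(z)/p(z) dz equals exactly this count.

Number of zeros inside |z| < 2.5: 4.


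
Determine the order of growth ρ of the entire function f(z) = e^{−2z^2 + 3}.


|e^{−2z^2 + 3}| = e^{Re(-2·z^2) + 3} ≤ e^{2|z|^2 + 3} = e^{2r^2 + 3} on |z| = r, so ρ ≤ 2. Choosing z on |z|=r so that -2·z^2 is real positive (always possible by picking arg z appropriately) gives |f(z)| = e^{2r^2 + 3}, matching the bound. The additive constant 3 does not affect log log M(r) ~ 2·log r. Hence ρ = 2.
Therefore ρ = 2.

Order ρ = 2.


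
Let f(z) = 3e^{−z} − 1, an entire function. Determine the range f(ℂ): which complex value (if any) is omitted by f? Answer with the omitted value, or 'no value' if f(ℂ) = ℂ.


Little Picard bounds the complement of f(ℂ) to at most one point.
e^{−z} is never zero on ℂ, so 3·e^{−z} takes every value in ℂ ∖ {0}. Adding -1 shifts the range to ℂ ∖ {-1}. Thus f omits exactly the value -1.

Omitted value: -1.


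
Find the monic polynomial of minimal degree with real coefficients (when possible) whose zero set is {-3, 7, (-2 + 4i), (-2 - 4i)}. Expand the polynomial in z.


The polynomial is p(z) = ∏_{α ∈ S} (z − α), where S = {-3, 7, (-2 + 4i), (-2 - 4i)}.
Expanding the product yields: p(z) = z^4 -17·z^2 -164·z -420.
Note conjugate pairs combine to real quadratics: (z − (-2+4i))(z − (-2−4i)) = z² + 4z + 20.
The resulting polynomial has degree 4 and real coefficients as required.

p(z) = z^4 -17·z^2 -164·z -420.


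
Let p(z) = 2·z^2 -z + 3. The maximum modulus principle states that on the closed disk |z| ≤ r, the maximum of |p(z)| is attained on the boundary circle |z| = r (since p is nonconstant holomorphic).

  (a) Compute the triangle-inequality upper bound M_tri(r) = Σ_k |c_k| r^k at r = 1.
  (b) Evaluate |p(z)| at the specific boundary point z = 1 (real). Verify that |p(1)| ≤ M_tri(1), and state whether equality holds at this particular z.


Coefficients: c_0 = 3, c_1 = -1, c_2 = 2. Radius r = 1.
Part (a). Triangle bound: M_tri(r) = Σ_k |c_k| r^k
  = |3|·1^0 + |-1|·1^1 + |2|·1^2
  = 3 + 1 + 2 = 6.
This bounds M(r) := max_{|z|=r} |p(z)| from above; equality holds iff all terms c_k z^k can be made to align in phase at a single z on |z|=r.
Part (b). At z = 1 (real, on the circle |z| = r):
  p(1) = (3)·1^0 + (-1)·1^1 + (2)·1^2 = 4.
  |p(1)| = 4.
Check: |p(1)| = 4 ≤ 6 = M_tri(1). ✓ Equality does not hold at z = 1 (the coefficients have mixed signs, so the terms do not all align in phase there).

M_tri(1) = 6; |p(1)| = 4; equality at z=1: no.


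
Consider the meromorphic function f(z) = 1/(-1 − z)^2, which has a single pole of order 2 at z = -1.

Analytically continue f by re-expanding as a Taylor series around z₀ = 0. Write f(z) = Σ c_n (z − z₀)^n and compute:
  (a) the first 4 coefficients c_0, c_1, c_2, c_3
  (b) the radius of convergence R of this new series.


Let w = z − z₀, so z = z₀ + w.
Then -1 − z = -1 − (z₀ + w) = (-1 − z₀) − w = -1 − w.
f(z) = 1/(-1 − w)^2 = (1/(-1)^2) · (1 − w/(-1))^{−2}.
By the binomial series (1−u)^{−2} = Σ_{n≥0} C(n+1, 1) u^n for |u|<1, with u = w/(-1):
  c_n = C(n+1, 1) / (-1)^(n+2).
  c_0 = 1/(-1)^2 = 1.
  c_1 = 2/(-1)^3 = -2.
  c_2 = 3/(-1)^4 = 3.
  c_3 = 4/(-1)^5 = -4.
The series is valid for |w/d| < 1, i.e. |z − z₀| < |d|.
Radius of convergence: R = |-1 − z₀| = |-1| = 1 (distance from z₀ to the singularity z = -1).

c_0 = 1, c_1 = -2, c_2 = 3, c_3 = -4; R = 1.


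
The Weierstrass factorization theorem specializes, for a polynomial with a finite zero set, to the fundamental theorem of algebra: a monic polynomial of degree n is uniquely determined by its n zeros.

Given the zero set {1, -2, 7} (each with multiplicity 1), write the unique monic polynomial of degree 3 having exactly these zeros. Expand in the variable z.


The polynomial is p(z) = ∏_{α ∈ S} (z − α), where S = {1, -2, 7}.
Expanding the product yields: p(z) = z^3 -6·z^2 -9·z + 14.
The resulting polynomial has degree 3 and real coefficients as required.

p(z) = z^3 -6·z^2 -9·z + 14.


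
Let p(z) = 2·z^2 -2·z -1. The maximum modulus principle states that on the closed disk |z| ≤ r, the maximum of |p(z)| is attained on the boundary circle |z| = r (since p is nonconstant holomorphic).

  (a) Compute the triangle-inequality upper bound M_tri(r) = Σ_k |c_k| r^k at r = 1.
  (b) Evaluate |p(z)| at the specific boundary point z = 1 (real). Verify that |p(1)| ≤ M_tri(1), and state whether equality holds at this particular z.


Coefficients: c_0 = -1, c_1 = -2, c_2 = 2. Radius r = 1.
Part (a). Triangle bound: M_tri(r) = Σ_k |c_k| r^k
  = |-1|·1^0 + |-2|·1^1 + |2|·1^2
  = 1 + 2 + 2 = 5.
This bounds M(r) := max_{|z|=r} |p(z)| from above; equality holds iff all terms c_k z^k can be made to align in phase at a single z on |z|=r.
Part (b). At z = 1 (real, on the circle |z| = r):
  p(1) = (-1)·1^0 + (-2)·1^1 + (2)·1^2 = -1.
  |p(1)| = 1.
Check: |p(1)| = 1 ≤ 5 = M_tri(1). ✓ Equality does not hold at z = 1 (the coefficients have mixed signs, so the terms do not all align in phase there).

M_tri(1) = 5; |p(1)| = 1; equality at z=1: no.


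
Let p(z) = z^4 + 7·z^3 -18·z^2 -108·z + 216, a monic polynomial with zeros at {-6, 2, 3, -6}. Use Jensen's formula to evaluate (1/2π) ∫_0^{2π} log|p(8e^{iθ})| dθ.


Zeros: -6, -6, 2, 3; r = 8.
Inside |z| < r: -6, -6, 2, 3. Outside (|z| ≥ r): ∅.
p(0) = 216, so log|p(0)| = log(216) = 5.3753.
Apply Jensen: I(r) = log|p(0)| + Σ_k log(r/|z_k|), summed over zeros inside |z| < r.
  log(r/|z_k|) for z_k = -6: log(8/6) = 0.2877
  log(r/|z_k|) for z_k = 2: log(8/2) = 1.3863
  log(r/|z_k|) for z_k = 3: log(8/3) = 0.9808
  log(r/|z_k|) for z_k = -6: log(8/6) = 0.2877
Sum over inside zeros: 2.9425.
I(r) = log|p(0)| + (inside sum) = 5.3753 + 2.9425 = 8.3178.
Closed form (all zeros inside, monic): I(r) = n·log(r) = 4·log(8) = 8.3178. ✓

I(r) ≈ 8.3178.


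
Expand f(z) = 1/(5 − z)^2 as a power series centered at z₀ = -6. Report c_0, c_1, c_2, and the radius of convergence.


Let w = z − z₀, so z = z₀ + w.
Then 5 − z = 5 − (z₀ + w) = (5 − z₀) − w = 11 − w.
f(z) = 1/(11 − w)^2 = (1/(11)^2) · (1 − w/(11))^{−2}.
By the binomial series (1−u)^{−2} = Σ_{n≥0} C(n+1, 1) u^n for |u|<1, with u = w/(11):
  c_n = C(n+1, 1) / (11)^(n+2).
  c_0 = 1/(11)^2 = 1/121.
  c_1 = 2/(11)^3 = 2/1331.
  c_2 = 3/(11)^4 = 3/14641.
The series is valid for |w/d| < 1, i.e. |z − z₀| < |d|.
Radius of convergence: R = |5 − z₀| = |11| = 11 (distance from z₀ to the singularity z = 5).

c_0 = 1/121, c_1 = 2/1331, c_2 = 3/14641; R = 11.


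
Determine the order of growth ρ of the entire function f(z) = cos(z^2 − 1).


Write cos(w) = (e^{iw} ± e^{−iw})/(2 or 2i), so |cos(w)| ≤ e^{|w|}. With w = z^2 − 1, |w| ≤ 1r^2 + 1 on |z|=r, giving M(r) ≤ e^{1r^2 + 1} and ρ ≤ 2. For the lower bound, choose z on |z|=r with 1z^2 purely imaginary of modulus 1r^2; then |cos(z^2 − 1)| grows like e^{1r^2}/2, so ρ ≥ 2. Hence ρ = 2.
Therefore ρ = 2.

Order ρ = 2.


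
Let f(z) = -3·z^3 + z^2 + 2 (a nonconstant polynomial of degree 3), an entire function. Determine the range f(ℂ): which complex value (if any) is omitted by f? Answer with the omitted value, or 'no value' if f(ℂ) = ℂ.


Little Picard bounds the complement of f(ℂ) to at most one point.
For every w ∈ ℂ, the equation p(z) − w = 0 is a nonconstant polynomial in z and hence has at least one root by the fundamental theorem of algebra. So p is surjective onto ℂ, omitting no value.

Omitted value: no value.
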